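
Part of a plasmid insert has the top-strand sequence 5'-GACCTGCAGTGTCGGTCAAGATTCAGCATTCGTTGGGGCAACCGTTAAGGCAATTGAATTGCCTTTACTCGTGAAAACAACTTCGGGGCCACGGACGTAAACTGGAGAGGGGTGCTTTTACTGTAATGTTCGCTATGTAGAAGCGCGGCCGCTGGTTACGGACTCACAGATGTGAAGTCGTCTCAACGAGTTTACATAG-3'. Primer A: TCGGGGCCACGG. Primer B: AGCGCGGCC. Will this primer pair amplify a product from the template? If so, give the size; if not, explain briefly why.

No product — both primers anneal to the same strand and extend in the same direction.

Primer A (TCGGGGCCACGG) matches the top strand at positions 83–94 (3' end points downstream).
Primer B (AGCGCGGCC) also matches the top strand directly, at positions 142–150 — its reverse complement GGCCGCGCT is not present.
Both primers anneal to the bottom strand with 3' ends pointing the same way, so neither can prime synthesis back toward the other.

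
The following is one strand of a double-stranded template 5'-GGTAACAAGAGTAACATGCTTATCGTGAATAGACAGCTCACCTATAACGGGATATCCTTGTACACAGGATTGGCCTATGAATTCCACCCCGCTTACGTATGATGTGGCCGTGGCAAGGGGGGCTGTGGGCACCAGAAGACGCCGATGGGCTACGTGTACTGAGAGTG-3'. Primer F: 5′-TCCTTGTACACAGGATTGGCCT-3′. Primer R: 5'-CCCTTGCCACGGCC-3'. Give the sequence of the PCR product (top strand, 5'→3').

5'-TCCTTGTACACAGGATTGGCCTATGAATTCCACCCCGCTTACGTATGATGTGGCCGTGGCAAGGG-3'

Scanning the template, TCCTTGTACACAGGATTGGCCT occurs at positions 55–76; this primer anneals to the bottom strand there with its 3' end pointing downstream.
Taking the reverse complement of CCCTTGCCACGGCC gives GGCCGTGGCAAGGG, found at positions 106–119 on the template; the primer anneals here to the top strand with its 3' end pointing upstream.
The product is the template from position 55 through 119 (65 bp).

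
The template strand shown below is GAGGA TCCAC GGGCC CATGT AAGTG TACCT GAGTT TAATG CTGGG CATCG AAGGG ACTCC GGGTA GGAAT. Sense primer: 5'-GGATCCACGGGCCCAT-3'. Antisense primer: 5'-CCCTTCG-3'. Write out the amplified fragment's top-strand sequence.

Scanning the template, GGATCCACGGGCCCAT occurs at positions 3–18; this primer anneals to the bottom strand there with its 3' end pointing downstream.
Taking the reverse complement of CCCTTCG gives CGAAGGG, found at positions 49–55 on the template; the primer anneals here to the top strand with its 3' end pointing upstream.
The product is the template from position 3 through 55 (53 bp).

5'-GGATCCACGGGCCCATGTAAGTGTACCTGAGTTTAATGCTGGGCATCGAAGGG-3'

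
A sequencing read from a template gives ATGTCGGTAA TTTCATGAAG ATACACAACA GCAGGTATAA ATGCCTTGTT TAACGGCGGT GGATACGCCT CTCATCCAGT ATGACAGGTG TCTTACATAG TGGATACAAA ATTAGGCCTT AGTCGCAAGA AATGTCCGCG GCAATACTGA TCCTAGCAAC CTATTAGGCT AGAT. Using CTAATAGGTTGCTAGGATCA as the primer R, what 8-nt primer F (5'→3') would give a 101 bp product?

The reverse primer's reverse complement TGATCCTAGCAACCTATTAG matches the template at positions 148–167, so the product ends at position 167.
A 101 bp product then starts at position 167 − 101 + 1 = 67.
The forward primer is identical to the top strand there: GCCTCTCA.

5'-GCCTCTCA-3'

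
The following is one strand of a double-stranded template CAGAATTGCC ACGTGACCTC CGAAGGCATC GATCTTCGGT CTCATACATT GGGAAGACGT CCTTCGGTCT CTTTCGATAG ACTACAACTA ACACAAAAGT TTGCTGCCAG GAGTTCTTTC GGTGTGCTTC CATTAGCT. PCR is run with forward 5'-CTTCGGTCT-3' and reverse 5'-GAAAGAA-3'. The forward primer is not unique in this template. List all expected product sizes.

The forward primer CTTCGGTCT matches the top strand at positions 34–42, 62–70.
The reverse primer's reverse complement is TTCTTTC, matching at positions 114–120.
Each forward site pairs with the reverse site to give a product ending at position 120: sizes 87, 59 bp.

87 bp, 59 bp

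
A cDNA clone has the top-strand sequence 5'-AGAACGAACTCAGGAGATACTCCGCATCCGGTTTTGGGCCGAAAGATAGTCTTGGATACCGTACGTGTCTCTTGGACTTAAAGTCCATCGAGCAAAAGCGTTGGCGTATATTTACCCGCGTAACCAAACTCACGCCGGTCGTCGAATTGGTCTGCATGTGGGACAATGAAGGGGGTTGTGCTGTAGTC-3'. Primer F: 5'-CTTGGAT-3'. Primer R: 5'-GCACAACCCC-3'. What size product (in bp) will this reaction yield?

The forward primer matches the template at positions 51–57.
The reverse primer's reverse complement is GGGGTTGTGC, which matches the template at positions 172–181.
Amplicon spans positions 51–181: 131 bp.

131 bp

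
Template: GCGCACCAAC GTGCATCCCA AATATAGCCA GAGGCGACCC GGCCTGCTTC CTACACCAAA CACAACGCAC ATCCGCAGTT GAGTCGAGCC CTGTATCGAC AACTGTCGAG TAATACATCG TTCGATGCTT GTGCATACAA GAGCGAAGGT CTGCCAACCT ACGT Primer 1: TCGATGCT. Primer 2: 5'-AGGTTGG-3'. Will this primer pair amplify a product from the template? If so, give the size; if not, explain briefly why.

Primer 1 (TCGATGCT) matches the top strand at positions 122–129; it acts as a forward primer.
Primer 2's reverse complement is CCAACCT, matching the top strand at positions 154–160; it acts as a reverse primer.
The 3' ends face each other across positions 122–160, giving a 39 bp product.

Yes — a 39 bp product.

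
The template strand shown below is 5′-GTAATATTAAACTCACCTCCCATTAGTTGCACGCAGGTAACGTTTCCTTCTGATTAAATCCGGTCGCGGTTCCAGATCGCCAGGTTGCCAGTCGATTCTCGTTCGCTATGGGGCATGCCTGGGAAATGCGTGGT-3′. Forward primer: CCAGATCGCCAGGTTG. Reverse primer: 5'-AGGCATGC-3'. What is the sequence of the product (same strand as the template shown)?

Forward primer CCAGATCGCCAGGTTG is found on the top strand at positions 72–87.
The reverse primer's reverse complement is GCATGCCT, which matches the template at positions 113–120.
The product is the template from position 72 through 120 (49 bp).

5'-CCAGATCGCCAGGTTGCCAGTCGATTCTCGTTCGCTATGGGGCATGCCT-3'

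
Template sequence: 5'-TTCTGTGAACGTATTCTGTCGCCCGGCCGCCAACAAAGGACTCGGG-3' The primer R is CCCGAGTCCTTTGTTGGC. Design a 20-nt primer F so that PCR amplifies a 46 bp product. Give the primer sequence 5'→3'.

The reverse primer's reverse complement GCCAACAAAGGACTCGGG matches the template at positions 29–46, so the product ends at position 46.
A 46 bp product then starts at position 46 − 46 + 1 = 1.
The forward primer is identical to the top strand there: TTCTGTGAACGTATTCTGTC.

5'-TTCTGTGAACGTATTCTGTC-3'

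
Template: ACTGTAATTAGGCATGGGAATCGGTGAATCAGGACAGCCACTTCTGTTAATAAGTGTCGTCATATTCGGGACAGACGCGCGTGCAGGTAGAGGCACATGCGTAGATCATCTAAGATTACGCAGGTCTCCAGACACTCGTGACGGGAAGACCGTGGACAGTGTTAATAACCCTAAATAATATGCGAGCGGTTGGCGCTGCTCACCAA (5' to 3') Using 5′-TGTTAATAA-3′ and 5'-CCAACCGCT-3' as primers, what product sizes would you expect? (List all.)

The forward primer TGTTAATAA matches the top strand at positions 45–53, 160–168.
The reverse primer's reverse complement is AGCGGTTGG, matching at positions 185–193.
Each forward site pairs with the reverse site to give a product ending at position 193: sizes 149, 34 bp.

149 bp, 34 bp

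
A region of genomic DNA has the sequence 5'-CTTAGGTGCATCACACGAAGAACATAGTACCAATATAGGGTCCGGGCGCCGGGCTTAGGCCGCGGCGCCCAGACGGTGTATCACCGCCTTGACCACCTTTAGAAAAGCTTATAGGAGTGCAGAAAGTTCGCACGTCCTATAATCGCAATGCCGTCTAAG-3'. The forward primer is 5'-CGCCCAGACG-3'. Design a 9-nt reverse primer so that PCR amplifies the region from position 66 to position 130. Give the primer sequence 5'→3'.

The product's 3' end on the top strand is position 130.
The reverse primer anneals to the top strand over positions 122–130, i.e. to GAAAGTTCG.
Its sequence written 5'→3' is the reverse complement: CGAACTTTC.

5'-CGAACTTTC-3'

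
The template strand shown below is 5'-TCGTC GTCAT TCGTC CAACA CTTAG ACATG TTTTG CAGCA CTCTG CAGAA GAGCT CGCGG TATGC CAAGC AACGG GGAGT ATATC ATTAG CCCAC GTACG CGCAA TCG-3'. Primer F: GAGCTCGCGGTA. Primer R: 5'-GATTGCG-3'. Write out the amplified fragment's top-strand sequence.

5'-GAGCTCGCGGTATGCCAAGCAACGGGGAGTATATCATTAGCCCACGTACGCGCAATC-3'

Forward primer GAGCTCGCGGTA is found on the top strand at positions 51–62.
Reverse complement of the reverse primer: CGCAATC. This occurs on the top strand at positions 101–107.
The product is the template from position 51 through 107 (57 bp).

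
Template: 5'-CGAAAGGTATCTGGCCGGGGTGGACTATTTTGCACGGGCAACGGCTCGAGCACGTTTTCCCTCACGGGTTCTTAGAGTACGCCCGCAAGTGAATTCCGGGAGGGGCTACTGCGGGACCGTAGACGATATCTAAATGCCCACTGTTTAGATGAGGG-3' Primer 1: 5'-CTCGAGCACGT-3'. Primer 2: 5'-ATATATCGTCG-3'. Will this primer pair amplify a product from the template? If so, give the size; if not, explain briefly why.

No product — primer 2 has no binding site in the template.

Primer 2 (ATATATCGTCG) does not match the top strand, and its reverse complement CGACGATATAT does not match either.
With no annealing site for primer 2, no amplification occurs.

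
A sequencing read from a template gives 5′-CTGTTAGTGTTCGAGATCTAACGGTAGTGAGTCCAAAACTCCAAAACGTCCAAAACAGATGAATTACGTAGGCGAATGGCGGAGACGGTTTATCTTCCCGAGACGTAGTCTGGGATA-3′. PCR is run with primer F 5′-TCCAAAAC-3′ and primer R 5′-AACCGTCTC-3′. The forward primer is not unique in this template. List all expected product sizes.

The forward primer TCCAAAAC matches the top strand at positions 32–39, 40–47, 49–56.
The reverse primer's reverse complement is GAGACGGTT, matching at positions 82–90.
Each forward site pairs with the reverse site to give a product ending at position 90: sizes 59, 51, 42 bp.

59 bp, 51 bp, 42 bp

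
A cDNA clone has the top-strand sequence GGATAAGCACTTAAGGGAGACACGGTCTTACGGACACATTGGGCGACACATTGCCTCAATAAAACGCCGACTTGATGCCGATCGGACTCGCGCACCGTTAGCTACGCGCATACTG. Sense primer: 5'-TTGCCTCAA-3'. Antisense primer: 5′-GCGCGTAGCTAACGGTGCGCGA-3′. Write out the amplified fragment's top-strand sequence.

5'-TTGCCTCAATAAAACGCCGACTTGATGCCGATCGGACTCGCGCACCGTTAGCTACGCGC-3'

The forward primer matches the template at positions 51–59.
Taking the reverse complement of GCGCGTAGCTAACGGTGCGCGA gives TCGCGCACCGTTAGCTACGCGC, found at positions 88–109 on the template; the primer anneals here to the top strand with its 3' end pointing upstream.
The product is the template from position 51 through 109 (59 bp).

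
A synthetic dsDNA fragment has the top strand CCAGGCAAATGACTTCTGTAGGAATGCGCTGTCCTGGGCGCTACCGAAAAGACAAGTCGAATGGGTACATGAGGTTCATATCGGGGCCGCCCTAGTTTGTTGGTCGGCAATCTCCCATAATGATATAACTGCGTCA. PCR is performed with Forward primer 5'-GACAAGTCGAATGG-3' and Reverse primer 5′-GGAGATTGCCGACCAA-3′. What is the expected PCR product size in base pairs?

The forward primer matches the template at positions 51–64.
Taking the reverse complement of GGAGATTGCCGACCAA gives TTGGTCGGCAATCTCC, found at positions 100–115 on the template; the primer anneals here to the top strand with its 3' end pointing upstream.
Product length = (reverse-primer end) − (forward-primer start) + 1 = 115 − 51 + 1 = 65 bp.

65 bp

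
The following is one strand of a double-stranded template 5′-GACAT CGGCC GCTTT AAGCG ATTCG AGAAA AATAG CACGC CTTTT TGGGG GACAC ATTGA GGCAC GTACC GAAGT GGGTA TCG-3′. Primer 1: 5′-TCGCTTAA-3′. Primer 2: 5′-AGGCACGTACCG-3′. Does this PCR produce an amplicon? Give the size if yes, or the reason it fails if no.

Primer 1 (TCGCTTAA) has reverse complement TTAAGCGA, which matches the top strand at positions 14–21; primer 1 anneals to the top strand there with its 3' end pointing upstream toward position 14.
Primer 2 (AGGCACGTACCG) matches the top strand directly at positions 60–71; it anneals to the bottom strand with its 3' end pointing downstream toward position 71.
The 3' ends diverge (primer 1 extends toward position 1, primer 2 toward position 83), so the primers never converge on a shared product.

No product — the primers' 3' ends point away from each other.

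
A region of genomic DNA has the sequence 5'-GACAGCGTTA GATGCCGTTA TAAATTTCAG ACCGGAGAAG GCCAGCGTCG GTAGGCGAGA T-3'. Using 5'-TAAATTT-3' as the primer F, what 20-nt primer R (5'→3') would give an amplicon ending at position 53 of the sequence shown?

5'-TACCGACGCTGGCCTTCTCC-3'

The forward primer binds at positions 21–27; the product's 3' end on the top strand is position 53.
The reverse primer anneals to the top strand over positions 34–53, i.e. to GGAGAAGGCCAGCGTCGGTA.
Its sequence written 5'→3' is the reverse complement: TACCGACGCTGGCCTTCTCC.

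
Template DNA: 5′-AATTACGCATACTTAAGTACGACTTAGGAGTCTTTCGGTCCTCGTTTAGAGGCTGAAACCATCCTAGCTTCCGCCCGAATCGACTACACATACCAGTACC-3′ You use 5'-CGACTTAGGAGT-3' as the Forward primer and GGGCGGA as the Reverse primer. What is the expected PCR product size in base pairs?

57 bp

Forward primer CGACTTAGGAGT is found on the top strand at positions 20–31.
Reverse complement of the reverse primer: TCCGCCC. This occurs on the top strand at positions 70–76.
The product runs from position 20 to position 76, so its length is 76 − 20 + 1 = 57 bp.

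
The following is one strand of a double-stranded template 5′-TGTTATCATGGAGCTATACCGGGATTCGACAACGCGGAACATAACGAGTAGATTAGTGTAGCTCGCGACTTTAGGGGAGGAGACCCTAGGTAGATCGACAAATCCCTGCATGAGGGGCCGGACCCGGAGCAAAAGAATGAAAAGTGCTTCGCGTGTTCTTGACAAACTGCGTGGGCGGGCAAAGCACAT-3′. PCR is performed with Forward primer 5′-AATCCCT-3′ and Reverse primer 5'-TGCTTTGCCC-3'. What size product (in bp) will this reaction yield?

86 bp

Scanning the template, AATCCCT occurs at positions 101–107; this primer anneals to the bottom strand there with its 3' end pointing downstream.
The reverse primer's reverse complement is GGGCAAAGCA, which matches the template at positions 177–186.
Amplicon spans positions 101–186: 86 bp.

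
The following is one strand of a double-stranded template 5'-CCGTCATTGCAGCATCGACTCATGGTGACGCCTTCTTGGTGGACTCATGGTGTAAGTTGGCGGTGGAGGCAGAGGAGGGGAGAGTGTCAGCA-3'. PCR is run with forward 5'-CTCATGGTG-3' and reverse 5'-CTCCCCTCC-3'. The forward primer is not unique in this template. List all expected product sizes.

The forward primer CTCATGGTG matches the top strand at positions 19–27, 44–52.
The reverse primer's reverse complement is GGAGGGGAG, matching at positions 74–82.
Each forward site pairs with the reverse site to give a product ending at position 82: sizes 64, 39 bp.

64 bp, 39 bp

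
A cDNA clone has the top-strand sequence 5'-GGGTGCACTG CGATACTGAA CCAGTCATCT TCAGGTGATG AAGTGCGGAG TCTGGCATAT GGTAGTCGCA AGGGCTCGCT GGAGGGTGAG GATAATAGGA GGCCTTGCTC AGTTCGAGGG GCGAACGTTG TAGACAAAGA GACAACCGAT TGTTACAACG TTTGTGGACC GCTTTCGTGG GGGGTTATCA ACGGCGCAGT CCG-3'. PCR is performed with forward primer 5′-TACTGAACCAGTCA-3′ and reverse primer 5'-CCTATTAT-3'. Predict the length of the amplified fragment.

Forward primer TACTGAACCAGTCA is found on the top strand at positions 14–27.
Taking the reverse complement of CCTATTAT gives ATAATAGG, found at positions 92–99 on the template; the primer anneals here to the top strand with its 3' end pointing upstream.
Product length = (reverse-primer end) − (forward-primer start) + 1 = 99 − 14 + 1 = 86 bp.

86 bp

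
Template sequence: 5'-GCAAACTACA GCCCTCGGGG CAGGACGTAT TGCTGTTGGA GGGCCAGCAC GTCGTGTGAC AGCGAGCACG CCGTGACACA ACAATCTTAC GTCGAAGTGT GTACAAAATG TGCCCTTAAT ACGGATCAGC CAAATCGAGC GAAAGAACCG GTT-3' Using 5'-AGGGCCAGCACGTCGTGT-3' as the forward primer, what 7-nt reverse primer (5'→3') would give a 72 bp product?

The forward primer binds at positions 40–57, so a 72 bp product ends at position 40 + 72 − 1 = 111.
The reverse primer anneals to the top strand over positions 105–111, i.e. to AAAATGT.
Its sequence written 5'→3' is the reverse complement: ACATTTT.

5'-ACATTTT-3'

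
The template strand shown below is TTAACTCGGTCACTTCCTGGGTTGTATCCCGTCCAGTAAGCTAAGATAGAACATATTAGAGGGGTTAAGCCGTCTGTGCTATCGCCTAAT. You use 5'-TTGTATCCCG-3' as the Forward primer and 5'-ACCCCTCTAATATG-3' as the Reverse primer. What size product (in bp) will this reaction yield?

Scanning the template, TTGTATCCCG occurs at positions 22–31; this primer anneals to the bottom strand there with its 3' end pointing downstream.
Reverse complement of the reverse primer: CATATTAGAGGGGT. This occurs on the top strand at positions 52–65.
Amplicon spans positions 22–65: 44 bp.

44 bp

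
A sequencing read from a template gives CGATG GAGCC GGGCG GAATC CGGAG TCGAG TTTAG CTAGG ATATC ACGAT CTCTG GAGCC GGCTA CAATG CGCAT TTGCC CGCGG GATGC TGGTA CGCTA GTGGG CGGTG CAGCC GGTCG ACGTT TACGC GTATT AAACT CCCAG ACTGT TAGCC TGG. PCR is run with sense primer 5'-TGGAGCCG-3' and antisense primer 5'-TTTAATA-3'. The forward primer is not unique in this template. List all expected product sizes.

The forward primer TGGAGCCG matches the top strand at positions 4–11, 54–61.
The reverse primer's reverse complement is TATTAAA, matching at positions 132–138.
Each forward site pairs with the reverse site to give a product ending at position 138: sizes 135, 85 bp.

135 bp, 85 bp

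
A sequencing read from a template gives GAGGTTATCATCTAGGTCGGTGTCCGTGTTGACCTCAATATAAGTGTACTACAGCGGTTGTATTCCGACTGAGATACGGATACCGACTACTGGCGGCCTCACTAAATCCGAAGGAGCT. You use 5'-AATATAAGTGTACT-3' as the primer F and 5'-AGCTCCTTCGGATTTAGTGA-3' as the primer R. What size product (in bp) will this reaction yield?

82 bp

Forward primer AATATAAGTGTACT is found on the top strand at positions 37–50.
Taking the reverse complement of AGCTCCTTCGGATTTAGTGA gives TCACTAAATCCGAAGGAGCT, found at positions 99–118 on the template; the primer anneals here to the top strand with its 3' end pointing upstream.
Amplicon spans positions 37–118: 82 bp.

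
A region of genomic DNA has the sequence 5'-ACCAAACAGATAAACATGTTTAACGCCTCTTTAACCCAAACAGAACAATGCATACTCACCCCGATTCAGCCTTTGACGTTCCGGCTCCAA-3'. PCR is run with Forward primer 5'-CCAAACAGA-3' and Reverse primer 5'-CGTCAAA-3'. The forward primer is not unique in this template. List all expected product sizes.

The forward primer CCAAACAGA matches the top strand at positions 2–10, 36–44.
The reverse primer's reverse complement is TTTGACG, matching at positions 72–78.
Each forward site pairs with the reverse site to give a product ending at position 78: sizes 77, 43 bp.

77 bp, 43 bp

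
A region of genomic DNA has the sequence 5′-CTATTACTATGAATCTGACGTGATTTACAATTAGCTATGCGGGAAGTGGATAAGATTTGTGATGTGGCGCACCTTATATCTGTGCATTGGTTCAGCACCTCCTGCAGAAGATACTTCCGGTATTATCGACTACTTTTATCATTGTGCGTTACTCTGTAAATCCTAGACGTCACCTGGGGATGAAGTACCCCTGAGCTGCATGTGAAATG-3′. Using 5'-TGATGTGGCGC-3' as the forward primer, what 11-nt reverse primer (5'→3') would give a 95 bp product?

The forward primer binds at positions 60–70, so a 95 bp product ends at position 60 + 95 − 1 = 154.
The reverse primer anneals to the top strand over positions 144–154, i.e. to GTGCGTTACTC.
Its sequence written 5'→3' is the reverse complement: GAGTAACGCAC.

5'-GAGTAACGCAC-3'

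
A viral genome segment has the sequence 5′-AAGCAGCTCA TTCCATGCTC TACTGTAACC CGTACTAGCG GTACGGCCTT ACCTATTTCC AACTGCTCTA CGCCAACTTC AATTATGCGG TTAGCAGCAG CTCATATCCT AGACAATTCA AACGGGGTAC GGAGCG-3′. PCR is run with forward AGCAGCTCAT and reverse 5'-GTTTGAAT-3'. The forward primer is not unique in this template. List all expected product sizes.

122 bp, 28 bp

The forward primer AGCAGCTCAT matches the top strand at positions 2–11, 96–105.
The reverse primer's reverse complement is ATTCAAAC, matching at positions 116–123.
Each forward site pairs with the reverse site to give a product ending at position 123: sizes 122, 28 bp.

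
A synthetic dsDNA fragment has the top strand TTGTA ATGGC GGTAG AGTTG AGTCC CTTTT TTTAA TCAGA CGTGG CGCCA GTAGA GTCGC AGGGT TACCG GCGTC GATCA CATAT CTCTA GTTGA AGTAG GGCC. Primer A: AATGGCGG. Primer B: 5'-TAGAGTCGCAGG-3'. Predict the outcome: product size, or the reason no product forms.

No product — both primers anneal to the same strand and extend in the same direction.

Primer A (AATGGCGG) matches the top strand at positions 5–12 (3' end points downstream).
Primer B (TAGAGTCGCAGG) also matches the top strand directly, at positions 52–63 — its reverse complement CCTGCGACTCTA is not present.
Both primers anneal to the bottom strand with 3' ends pointing the same way, so neither can prime synthesis back toward the other.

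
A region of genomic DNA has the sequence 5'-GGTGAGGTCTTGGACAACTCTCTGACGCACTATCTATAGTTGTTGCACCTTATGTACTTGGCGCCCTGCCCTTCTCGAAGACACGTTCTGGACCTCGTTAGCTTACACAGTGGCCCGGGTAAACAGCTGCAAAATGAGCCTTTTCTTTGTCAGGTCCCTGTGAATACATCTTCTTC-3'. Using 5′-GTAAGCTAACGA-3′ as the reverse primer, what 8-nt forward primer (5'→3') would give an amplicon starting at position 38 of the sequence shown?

The reverse primer's reverse complement TCGTTAGCTTAC matches the template at positions 95–106; the product starts at position 38.
The forward primer is identical to the top strand over positions 38–45: AGTTGTTG.

5'-AGTTGTTG-3'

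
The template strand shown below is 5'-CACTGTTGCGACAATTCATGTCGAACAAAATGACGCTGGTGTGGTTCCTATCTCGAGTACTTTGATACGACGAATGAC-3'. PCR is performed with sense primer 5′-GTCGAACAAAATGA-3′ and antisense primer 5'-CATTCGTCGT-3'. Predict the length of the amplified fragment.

57 bp

Forward primer GTCGAACAAAATGA is found on the top strand at positions 20–33.
Reverse complement of the reverse primer: ACGACGAATG. This occurs on the top strand at positions 67–76.
The product runs from position 20 to position 76, so its length is 76 − 20 + 1 = 57 bp.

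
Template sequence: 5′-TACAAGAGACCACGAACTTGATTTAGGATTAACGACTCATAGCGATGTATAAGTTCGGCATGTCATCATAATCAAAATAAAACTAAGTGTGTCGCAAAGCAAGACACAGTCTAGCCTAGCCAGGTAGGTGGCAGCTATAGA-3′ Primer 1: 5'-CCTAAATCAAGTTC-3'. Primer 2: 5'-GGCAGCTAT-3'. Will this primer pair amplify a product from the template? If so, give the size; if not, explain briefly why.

Primer 1 (CCTAAATCAAGTTC) has reverse complement GAACTTGATTTAGG, which matches the top strand at positions 14–27; primer 1 anneals to the top strand there with its 3' end pointing upstream toward position 14.
Primer 2 (GGCAGCTAT) matches the top strand directly at positions 130–138; it anneals to the bottom strand with its 3' end pointing downstream toward position 138.
The 3' ends diverge (primer 1 extends toward position 1, primer 2 toward position 141), so the primers never converge on a shared product.

No product — the primers' 3' ends point away from each other.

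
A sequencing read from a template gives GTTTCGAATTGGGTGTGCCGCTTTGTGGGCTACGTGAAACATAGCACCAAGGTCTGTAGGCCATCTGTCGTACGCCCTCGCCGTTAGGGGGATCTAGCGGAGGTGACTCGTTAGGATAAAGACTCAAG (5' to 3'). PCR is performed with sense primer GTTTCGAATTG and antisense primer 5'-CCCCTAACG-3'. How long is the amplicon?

The forward primer matches the template at positions 1–11.
The reverse primer's reverse complement is CGTTAGGGG, which matches the template at positions 82–90.
The product runs from position 1 to position 90, so its length is 90 − 1 + 1 = 90 bp.

90 bp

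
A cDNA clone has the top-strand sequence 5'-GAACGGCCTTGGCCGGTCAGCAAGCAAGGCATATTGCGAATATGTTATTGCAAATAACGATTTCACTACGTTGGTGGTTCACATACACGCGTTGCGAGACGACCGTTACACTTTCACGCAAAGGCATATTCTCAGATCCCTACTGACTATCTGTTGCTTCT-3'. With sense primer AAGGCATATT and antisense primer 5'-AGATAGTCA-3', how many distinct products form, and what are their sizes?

The forward primer AAGGCATATT matches the top strand at positions 26–35, 121–130.
The reverse primer's reverse complement is TGACTATCT, matching at positions 144–152.
Each forward site pairs with the reverse site to give a product ending at position 152: sizes 127, 32 bp.

Two products: 127 bp, 32 bp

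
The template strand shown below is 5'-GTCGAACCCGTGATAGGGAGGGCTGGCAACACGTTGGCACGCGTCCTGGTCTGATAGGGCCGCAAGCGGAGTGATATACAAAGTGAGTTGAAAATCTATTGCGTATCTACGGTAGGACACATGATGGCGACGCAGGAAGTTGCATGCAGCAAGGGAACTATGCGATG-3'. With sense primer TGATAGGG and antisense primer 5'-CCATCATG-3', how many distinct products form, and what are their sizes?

Two products: 117 bp, 76 bp

The forward primer TGATAGGG matches the top strand at positions 11–18, 52–59.
The reverse primer's reverse complement is CATGATGG, matching at positions 120–127.
Each forward site pairs with the reverse site to give a product ending at position 127: sizes 117, 76 bp.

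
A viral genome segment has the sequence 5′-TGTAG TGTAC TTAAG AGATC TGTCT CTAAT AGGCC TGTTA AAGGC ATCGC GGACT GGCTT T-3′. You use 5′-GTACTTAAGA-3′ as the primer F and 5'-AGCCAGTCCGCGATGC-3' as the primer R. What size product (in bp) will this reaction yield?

53 bp

The forward primer matches the template at positions 7–16.
Reverse complement of the reverse primer: GCATCGCGGACTGGCT. This occurs on the top strand at positions 44–59.
Amplicon spans positions 7–59: 53 bp.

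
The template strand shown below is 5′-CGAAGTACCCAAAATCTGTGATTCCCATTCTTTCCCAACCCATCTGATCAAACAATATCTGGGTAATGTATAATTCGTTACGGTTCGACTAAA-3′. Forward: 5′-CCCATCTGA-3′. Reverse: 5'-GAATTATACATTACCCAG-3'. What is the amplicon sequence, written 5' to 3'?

Scanning the template, CCCATCTGA occurs at positions 39–47; this primer anneals to the bottom strand there with its 3' end pointing downstream.
The reverse primer's reverse complement is CTGGGTAATGTATAATTC, which matches the template at positions 59–76.
The product is the template from position 39 through 76 (38 bp).

5'-CCCATCTGATCAAACAATATCTGGGTAATGTATAATTC-3'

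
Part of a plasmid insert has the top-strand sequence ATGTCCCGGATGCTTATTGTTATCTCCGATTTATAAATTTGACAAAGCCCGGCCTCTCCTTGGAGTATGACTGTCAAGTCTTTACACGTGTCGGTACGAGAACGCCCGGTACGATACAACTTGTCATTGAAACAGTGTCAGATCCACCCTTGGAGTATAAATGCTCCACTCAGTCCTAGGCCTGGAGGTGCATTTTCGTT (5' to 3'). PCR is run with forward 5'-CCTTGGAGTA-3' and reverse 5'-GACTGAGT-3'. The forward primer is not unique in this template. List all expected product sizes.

The forward primer CCTTGGAGTA matches the top strand at positions 58–67, 148–157.
The reverse primer's reverse complement is ACTCAGTC, matching at positions 168–175.
Each forward site pairs with the reverse site to give a product ending at position 175: sizes 118, 28 bp.

118 bp, 28 bp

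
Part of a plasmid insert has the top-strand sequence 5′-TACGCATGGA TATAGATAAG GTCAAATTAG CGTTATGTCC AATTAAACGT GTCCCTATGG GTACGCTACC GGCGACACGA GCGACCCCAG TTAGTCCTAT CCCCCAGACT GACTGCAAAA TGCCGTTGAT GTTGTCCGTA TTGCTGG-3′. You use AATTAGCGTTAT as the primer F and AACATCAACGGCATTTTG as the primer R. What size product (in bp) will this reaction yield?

109 bp

Scanning the template, AATTAGCGTTAT occurs at positions 25–36; this primer anneals to the bottom strand there with its 3' end pointing downstream.
Reverse complement of the reverse primer: CAAAATGCCGTTGATGTT. This occurs on the top strand at positions 116–133.
Amplicon spans positions 25–133: 109 bp.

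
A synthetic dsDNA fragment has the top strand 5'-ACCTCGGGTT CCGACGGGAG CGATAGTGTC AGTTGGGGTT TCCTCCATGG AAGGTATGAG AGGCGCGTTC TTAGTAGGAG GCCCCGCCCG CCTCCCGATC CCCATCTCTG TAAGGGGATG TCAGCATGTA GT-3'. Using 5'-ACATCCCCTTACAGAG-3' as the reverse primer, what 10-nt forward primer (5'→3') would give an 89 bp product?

5'-TTGGGGTTTC-3'

The reverse primer's reverse complement CTCTGTAAGGGGATGT matches the template at positions 106–121, so the product ends at position 121.
An 89 bp product then starts at position 121 − 89 + 1 = 33.
The forward primer is identical to the top strand there: TTGGGGTTTC.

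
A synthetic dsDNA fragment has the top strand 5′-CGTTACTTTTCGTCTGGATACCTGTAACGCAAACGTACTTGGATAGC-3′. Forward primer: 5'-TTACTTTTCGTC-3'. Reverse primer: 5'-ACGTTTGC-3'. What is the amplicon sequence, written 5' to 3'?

5'-TTACTTTTCGTCTGGATACCTGTAACGCAAACGT-3'

Forward primer TTACTTTTCGTC is found on the top strand at positions 3–14.
Taking the reverse complement of ACGTTTGC gives GCAAACGT, found at positions 29–36 on the template; the primer anneals here to the top strand with its 3' end pointing upstream.
The product is the template from position 3 through 36 (34 bp).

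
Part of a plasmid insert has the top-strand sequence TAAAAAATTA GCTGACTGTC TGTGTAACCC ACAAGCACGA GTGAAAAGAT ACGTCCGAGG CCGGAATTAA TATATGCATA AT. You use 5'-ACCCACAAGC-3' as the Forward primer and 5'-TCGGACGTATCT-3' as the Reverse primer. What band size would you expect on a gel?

The forward primer matches the template at positions 27–36.
Taking the reverse complement of TCGGACGTATCT gives AGATACGTCCGA, found at positions 47–58 on the template; the primer anneals here to the top strand with its 3' end pointing upstream.
Amplicon spans positions 27–58: 32 bp.

32 bp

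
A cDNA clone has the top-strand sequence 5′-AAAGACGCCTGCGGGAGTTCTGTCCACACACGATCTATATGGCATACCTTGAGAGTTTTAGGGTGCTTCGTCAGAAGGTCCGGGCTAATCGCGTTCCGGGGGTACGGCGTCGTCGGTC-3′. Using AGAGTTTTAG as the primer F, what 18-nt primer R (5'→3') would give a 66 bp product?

5'-ACCGACGACGCCGTACCC-3'

The forward primer binds at positions 52–61, so a 66 bp product ends at position 52 + 66 − 1 = 117.
The reverse primer anneals to the top strand over positions 100–117, i.e. to GGGTACGGCGTCGTCGGT.
Its sequence written 5'→3' is the reverse complement: ACCGACGACGCCGTACCC.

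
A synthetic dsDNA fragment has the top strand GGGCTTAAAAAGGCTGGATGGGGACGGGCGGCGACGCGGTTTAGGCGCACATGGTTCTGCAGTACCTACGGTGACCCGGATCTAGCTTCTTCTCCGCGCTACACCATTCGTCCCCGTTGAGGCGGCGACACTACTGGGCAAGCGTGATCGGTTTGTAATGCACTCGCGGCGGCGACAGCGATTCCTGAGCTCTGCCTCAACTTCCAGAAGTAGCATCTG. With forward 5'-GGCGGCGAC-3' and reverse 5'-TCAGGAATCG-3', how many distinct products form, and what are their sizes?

Three products: 162 bp, 68 bp, 21 bp

The forward primer GGCGGCGAC matches the top strand at positions 27–35, 121–129, 168–176.
The reverse primer's reverse complement is CGATTCCTGA, matching at positions 179–188.
Each forward site pairs with the reverse site to give a product ending at position 188: sizes 162, 68, 21 bp.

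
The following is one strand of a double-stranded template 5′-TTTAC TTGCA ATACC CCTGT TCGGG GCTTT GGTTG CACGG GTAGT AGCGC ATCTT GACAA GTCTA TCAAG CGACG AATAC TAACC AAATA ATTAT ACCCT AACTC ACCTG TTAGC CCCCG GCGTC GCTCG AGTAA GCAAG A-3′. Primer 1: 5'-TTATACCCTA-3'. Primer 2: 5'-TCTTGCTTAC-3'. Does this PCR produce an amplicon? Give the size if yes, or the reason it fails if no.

Primer 1 (TTATACCCTA) matches the top strand at positions 92–101; it acts as a forward primer.
Primer 2's reverse complement is GTAAGCAAGA, matching the top strand at positions 132–141; it acts as a reverse primer.
The 3' ends face each other across positions 92–141, giving a 50 bp product.

Yes — a 50 bp product.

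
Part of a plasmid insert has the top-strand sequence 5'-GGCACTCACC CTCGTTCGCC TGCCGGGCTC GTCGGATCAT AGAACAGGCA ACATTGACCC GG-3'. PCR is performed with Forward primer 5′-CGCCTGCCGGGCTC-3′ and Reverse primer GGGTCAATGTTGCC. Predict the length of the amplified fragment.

44 bp

The forward primer matches the template at positions 17–30.
The reverse primer's reverse complement is GGCAACATTGACCC, which matches the template at positions 47–60.
The product runs from position 17 to position 60, so its length is 60 − 17 + 1 = 44 bp.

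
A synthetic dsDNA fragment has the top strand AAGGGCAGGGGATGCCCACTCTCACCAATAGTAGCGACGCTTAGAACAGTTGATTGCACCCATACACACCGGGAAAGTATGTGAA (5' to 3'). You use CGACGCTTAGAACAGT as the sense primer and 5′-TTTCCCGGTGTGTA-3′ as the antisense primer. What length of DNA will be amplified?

42 bp

The forward primer matches the template at positions 35–50.
Reverse complement of the reverse primer: TACACACCGGGAAA. This occurs on the top strand at positions 63–76.
Product length = (reverse-primer end) − (forward-primer start) + 1 = 76 − 35 + 1 = 42 bp.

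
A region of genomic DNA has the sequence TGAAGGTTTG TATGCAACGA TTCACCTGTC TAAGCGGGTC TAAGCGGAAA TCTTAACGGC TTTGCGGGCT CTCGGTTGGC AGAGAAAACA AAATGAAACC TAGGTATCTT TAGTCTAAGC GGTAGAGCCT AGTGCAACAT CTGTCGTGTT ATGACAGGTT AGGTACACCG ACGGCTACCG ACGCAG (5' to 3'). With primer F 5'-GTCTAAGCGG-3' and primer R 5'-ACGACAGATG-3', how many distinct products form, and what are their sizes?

The forward primer GTCTAAGCGG matches the top strand at positions 28–37, 38–47, 113–122.
The reverse primer's reverse complement is CATCTGTCGT, matching at positions 138–147.
Each forward site pairs with the reverse site to give a product ending at position 147: sizes 120, 110, 35 bp.

Three products: 120 bp, 110 bp, 35 bp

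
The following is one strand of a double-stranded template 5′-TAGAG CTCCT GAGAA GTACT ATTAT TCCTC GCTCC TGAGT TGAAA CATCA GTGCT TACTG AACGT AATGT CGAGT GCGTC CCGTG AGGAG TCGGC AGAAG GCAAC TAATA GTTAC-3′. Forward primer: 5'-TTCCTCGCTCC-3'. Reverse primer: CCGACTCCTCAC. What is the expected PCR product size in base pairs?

Forward primer TTCCTCGCTCC is found on the top strand at positions 25–35.
Taking the reverse complement of CCGACTCCTCAC gives GTGAGGAGTCGG, found at positions 83–94 on the template; the primer anneals here to the top strand with its 3' end pointing upstream.
Product length = (reverse-primer end) − (forward-primer start) + 1 = 94 − 25 + 1 = 70 bp.

70 bp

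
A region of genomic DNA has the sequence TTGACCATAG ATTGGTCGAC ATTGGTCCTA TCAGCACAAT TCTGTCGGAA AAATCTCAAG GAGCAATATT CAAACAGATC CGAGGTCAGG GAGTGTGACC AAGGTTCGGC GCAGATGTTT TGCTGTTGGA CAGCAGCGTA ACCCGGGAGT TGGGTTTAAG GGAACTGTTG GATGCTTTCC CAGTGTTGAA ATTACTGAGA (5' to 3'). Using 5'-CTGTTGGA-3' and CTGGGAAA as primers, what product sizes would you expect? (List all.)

61 bp, 19 bp

The forward primer CTGTTGGA matches the top strand at positions 123–130, 165–172.
The reverse primer's reverse complement is TTTCCCAG, matching at positions 176–183.
Each forward site pairs with the reverse site to give a product ending at position 183: sizes 61, 19 bp.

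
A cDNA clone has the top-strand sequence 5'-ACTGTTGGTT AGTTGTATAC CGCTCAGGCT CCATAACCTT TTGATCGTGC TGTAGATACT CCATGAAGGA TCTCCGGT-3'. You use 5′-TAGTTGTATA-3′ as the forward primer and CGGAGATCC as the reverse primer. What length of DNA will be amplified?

Scanning the template, TAGTTGTATA occurs at positions 10–19; this primer anneals to the bottom strand there with its 3' end pointing downstream.
The reverse primer's reverse complement is GGATCTCCG, which matches the template at positions 68–76.
The product runs from position 10 to position 76, so its length is 76 − 10 + 1 = 67 bp.

67 bp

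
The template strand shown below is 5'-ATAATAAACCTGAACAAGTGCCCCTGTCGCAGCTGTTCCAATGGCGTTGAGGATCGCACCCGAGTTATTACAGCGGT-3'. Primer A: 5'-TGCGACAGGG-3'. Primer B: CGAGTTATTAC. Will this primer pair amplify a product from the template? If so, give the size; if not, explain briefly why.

No product — the primers' 3' ends point away from each other.

Primer A (TGCGACAGGG) has reverse complement CCCTGTCGCA, which matches the top strand at positions 22–31; primer A anneals to the top strand there with its 3' end pointing upstream toward position 22.
Primer B (CGAGTTATTAC) matches the top strand directly at positions 61–71; it anneals to the bottom strand with its 3' end pointing downstream toward position 71.
The 3' ends diverge (primer A extends toward position 1, primer B toward position 77), so the primers never converge on a shared product.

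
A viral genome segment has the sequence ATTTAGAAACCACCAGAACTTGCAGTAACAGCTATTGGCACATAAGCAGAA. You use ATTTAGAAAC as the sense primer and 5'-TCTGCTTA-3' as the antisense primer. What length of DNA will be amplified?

50 bp

Forward primer ATTTAGAAAC is found on the top strand at positions 1–10.
Taking the reverse complement of TCTGCTTA gives TAAGCAGA, found at positions 43–50 on the template; the primer anneals here to the top strand with its 3' end pointing upstream.
The product runs from position 1 to position 50, so its length is 50 − 1 + 1 = 50 bp.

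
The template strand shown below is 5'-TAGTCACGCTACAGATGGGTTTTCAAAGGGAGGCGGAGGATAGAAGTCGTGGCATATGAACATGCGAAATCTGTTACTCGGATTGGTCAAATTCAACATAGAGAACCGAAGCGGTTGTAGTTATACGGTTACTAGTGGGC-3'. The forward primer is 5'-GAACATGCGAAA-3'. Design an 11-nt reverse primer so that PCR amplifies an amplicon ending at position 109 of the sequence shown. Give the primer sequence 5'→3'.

The forward primer binds at positions 58–69; the product's 3' end on the top strand is position 109.
The reverse primer anneals to the top strand over positions 99–109, i.e. to TAGAGAACCGA.
Its sequence written 5'→3' is the reverse complement: TCGGTTCTCTA.

5'-TCGGTTCTCTA-3'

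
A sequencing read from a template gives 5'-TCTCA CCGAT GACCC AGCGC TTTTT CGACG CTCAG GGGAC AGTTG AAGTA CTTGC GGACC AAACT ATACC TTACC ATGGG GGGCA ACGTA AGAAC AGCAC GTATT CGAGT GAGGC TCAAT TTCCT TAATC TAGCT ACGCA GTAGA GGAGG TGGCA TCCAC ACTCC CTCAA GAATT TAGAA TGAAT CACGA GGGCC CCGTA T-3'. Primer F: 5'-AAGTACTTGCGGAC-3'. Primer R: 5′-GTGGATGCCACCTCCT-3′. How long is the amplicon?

115 bp

Scanning the template, AAGTACTTGCGGAC occurs at positions 46–59; this primer anneals to the bottom strand there with its 3' end pointing downstream.
Reverse complement of the reverse primer: AGGAGGTGGCATCCAC. This occurs on the top strand at positions 145–160.
The product runs from position 46 to position 160, so its length is 160 − 46 + 1 = 115 bp.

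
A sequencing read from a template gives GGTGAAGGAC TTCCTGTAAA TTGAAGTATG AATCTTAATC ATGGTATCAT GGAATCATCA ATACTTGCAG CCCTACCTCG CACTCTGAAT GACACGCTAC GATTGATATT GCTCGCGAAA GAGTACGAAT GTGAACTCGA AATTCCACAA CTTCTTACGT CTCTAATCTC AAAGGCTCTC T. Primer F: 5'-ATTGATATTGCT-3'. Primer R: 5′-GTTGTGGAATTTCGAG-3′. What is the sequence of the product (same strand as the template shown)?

5'-ATTGATATTGCTCGCGAAAGAGTACGAATGTGAACTCGAAATTCCACAAC-3'

Forward primer ATTGATATTGCT is found on the top strand at positions 102–113.
Taking the reverse complement of GTTGTGGAATTTCGAG gives CTCGAAATTCCACAAC, found at positions 136–151 on the template; the primer anneals here to the top strand with its 3' end pointing upstream.
The product is the template from position 102 through 151 (50 bp).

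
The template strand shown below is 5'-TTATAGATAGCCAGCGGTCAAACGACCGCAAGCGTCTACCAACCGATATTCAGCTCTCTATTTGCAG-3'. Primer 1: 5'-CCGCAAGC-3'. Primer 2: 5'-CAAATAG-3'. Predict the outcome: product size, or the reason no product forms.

Yes — a 39 bp product.

Primer 1 (CCGCAAGC) matches the top strand at positions 26–33; it acts as a forward primer.
Primer 2's reverse complement is CTATTTG, matching the top strand at positions 58–64; it acts as a reverse primer.
The 3' ends face each other across positions 26–64, giving a 39 bp product.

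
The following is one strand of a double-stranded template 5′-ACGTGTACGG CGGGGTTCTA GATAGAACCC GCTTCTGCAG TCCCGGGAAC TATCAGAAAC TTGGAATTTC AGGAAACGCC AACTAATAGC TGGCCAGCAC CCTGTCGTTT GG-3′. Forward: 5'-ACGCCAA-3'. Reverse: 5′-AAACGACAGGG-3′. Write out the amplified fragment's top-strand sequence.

Scanning the template, ACGCCAA occurs at positions 76–82; this primer anneals to the bottom strand there with its 3' end pointing downstream.
Taking the reverse complement of AAACGACAGGG gives CCCTGTCGTTT, found at positions 100–110 on the template; the primer anneals here to the top strand with its 3' end pointing upstream.
The product is the template from position 76 through 110 (35 bp).

5'-ACGCCAACTAATAGCTGGCCAGCACCCTGTCGTTT-3'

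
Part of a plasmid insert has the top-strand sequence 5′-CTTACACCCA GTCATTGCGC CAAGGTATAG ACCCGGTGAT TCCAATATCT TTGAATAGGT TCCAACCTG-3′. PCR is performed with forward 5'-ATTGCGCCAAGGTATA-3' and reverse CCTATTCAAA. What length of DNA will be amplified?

46 bp

Forward primer ATTGCGCCAAGGTATA is found on the top strand at positions 14–29.
Taking the reverse complement of CCTATTCAAA gives TTTGAATAGG, found at positions 50–59 on the template; the primer anneals here to the top strand with its 3' end pointing upstream.
Product length = (reverse-primer end) − (forward-primer start) + 1 = 59 − 14 + 1 = 46 bp.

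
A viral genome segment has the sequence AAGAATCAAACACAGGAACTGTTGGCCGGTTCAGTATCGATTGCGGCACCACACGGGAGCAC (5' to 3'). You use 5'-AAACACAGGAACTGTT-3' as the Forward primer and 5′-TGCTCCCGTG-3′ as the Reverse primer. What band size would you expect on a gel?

54 bp

Forward primer AAACACAGGAACTGTT is found on the top strand at positions 8–23.
Taking the reverse complement of TGCTCCCGTG gives CACGGGAGCA, found at positions 52–61 on the template; the primer anneals here to the top strand with its 3' end pointing upstream.
Amplicon spans positions 8–61: 54 bp.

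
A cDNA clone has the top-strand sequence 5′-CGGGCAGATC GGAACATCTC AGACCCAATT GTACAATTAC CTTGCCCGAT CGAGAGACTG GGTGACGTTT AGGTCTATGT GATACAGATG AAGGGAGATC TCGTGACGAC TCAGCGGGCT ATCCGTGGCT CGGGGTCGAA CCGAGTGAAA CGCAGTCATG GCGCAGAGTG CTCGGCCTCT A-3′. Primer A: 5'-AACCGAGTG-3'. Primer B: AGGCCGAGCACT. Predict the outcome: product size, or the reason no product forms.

Yes — a 40 bp product.

Primer A (AACCGAGTG) matches the top strand at positions 139–147; it acts as a forward primer.
Primer B's reverse complement is AGTGCTCGGCCT, matching the top strand at positions 167–178; it acts as a reverse primer.
The 3' ends face each other across positions 139–178, giving a 40 bp product.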